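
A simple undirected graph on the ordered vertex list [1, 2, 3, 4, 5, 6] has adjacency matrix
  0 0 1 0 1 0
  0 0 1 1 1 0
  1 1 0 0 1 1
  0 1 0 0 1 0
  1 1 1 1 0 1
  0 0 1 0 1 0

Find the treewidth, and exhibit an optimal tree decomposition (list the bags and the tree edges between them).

Treewidth 2.
One such decomposition:
Bags: B1 = {2, 3, 5}  B2 = {3, 5, 6}  B3 = {1, 3, 5}  B4 = {2, 4, 5}
Tree: B1–B2, B1–B3, B1–B4

The largest bag has 3 vertices, giving width 2; this decomposition certifies tw(G) ≤ 2. For the lower bound, the 3 vertices {1, 3, 5} are pairwise adjacent, and any tree decomposition puts a clique entirely inside one bag — forcing width ≥ 2. Combining the bounds, tw(G) = 2.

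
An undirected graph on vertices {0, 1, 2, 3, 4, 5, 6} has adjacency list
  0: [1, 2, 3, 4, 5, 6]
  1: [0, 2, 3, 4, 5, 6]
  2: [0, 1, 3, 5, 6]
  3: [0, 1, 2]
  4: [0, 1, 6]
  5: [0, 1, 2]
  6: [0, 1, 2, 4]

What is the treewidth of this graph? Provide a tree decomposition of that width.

The largest bag has 4 vertices, giving width 3; this decomposition certifies tw(G) ≤ 3. For the lower bound, the 4 vertices {0, 1, 2, 3} are pairwise adjacent, and any tree decomposition puts a clique entirely inside one bag — forcing width ≥ 3. Therefore the treewidth is 3.

Treewidth 3.
One optimal decomposition is:
Bags: B1 = {0, 1, 2, 6}  B2 = {0, 1, 2, 3}  B3 = {0, 1, 4, 6}  B4 = {0, 1, 2, 5}
Tree: B1–B2, B1–B3, B2–B4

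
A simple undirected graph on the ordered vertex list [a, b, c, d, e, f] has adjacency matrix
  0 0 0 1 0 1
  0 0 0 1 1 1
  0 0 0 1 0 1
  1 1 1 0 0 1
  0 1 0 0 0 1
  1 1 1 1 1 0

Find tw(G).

2

A width-2 tree decomposition is:
Bags: B1 = {b, e, f}  B2 = {b, d, f}  B3 = {a, d, f}  B4 = {c, d, f}
Tree: B1–B2, B2–B3, B3–B4
Every bag has size at most 3, so the width is 3 − 1 = 2 and tw(G) ≤ 2. For the lower bound, the 3 vertices {c, d, f} are pairwise adjacent, and any tree decomposition puts a clique entirely inside one bag — forcing width ≥ 2. Therefore the treewidth is 2.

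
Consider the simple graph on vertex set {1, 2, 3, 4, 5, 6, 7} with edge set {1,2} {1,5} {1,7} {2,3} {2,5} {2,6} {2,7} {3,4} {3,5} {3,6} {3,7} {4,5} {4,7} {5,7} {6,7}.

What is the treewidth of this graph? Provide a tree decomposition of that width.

Treewidth 3.
One optimal decomposition is:
Bags: B1 = {2, 3, 5, 7}  B2 = {2, 3, 6, 7}  B3 = {1, 2, 5, 7}  B4 = {3, 4, 5, 7}
Tree: B1–B2, B1–B3, B1–B4

The largest bag has 4 vertices, giving width 3; this decomposition certifies tw(G) ≤ 3. Conversely, {1, 2, 5, 7} is a clique of size 4, and the vertices of any clique must share a bag in every tree decomposition; so some bag has ≥ 4 vertices and tw(G) ≥ 3. Hence tw(G) = 3 exactly.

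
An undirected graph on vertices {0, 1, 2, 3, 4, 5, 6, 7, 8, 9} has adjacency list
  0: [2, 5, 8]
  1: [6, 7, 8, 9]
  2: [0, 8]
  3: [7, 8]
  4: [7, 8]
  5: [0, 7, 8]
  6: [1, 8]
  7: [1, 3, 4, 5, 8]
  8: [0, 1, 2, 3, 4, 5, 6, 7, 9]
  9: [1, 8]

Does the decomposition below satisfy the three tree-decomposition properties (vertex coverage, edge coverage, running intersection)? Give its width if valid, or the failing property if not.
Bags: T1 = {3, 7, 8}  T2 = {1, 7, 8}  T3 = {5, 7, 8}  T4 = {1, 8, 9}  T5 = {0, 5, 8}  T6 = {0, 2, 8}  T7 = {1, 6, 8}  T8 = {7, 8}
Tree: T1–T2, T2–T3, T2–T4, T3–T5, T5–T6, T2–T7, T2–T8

A tree decomposition must satisfy three properties: every vertex lies in some bag; for every edge, both endpoints lie together in some bag; and for every vertex, the bags containing it form a connected subtree. Here vertex 4 appears in no bag, so the decomposition is invalid.

No — vertex 4 appears in no bag.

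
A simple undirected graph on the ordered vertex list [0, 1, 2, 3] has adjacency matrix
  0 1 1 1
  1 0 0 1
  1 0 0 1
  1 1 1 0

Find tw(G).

A width-2 tree decomposition is:
Bags: B1 = {0, 2, 3}  B2 = {0, 1, 3}
Tree: B1–B2
Each bag holds 3 vertices, so the decomposition has width 2, which upper-bounds the treewidth. Conversely, {0, 1, 3} is a clique of size 3, and the vertices of any clique must share a bag in every tree decomposition; so some bag has ≥ 3 vertices and tw(G) ≥ 2. Combining the bounds, tw(G) = 2.

2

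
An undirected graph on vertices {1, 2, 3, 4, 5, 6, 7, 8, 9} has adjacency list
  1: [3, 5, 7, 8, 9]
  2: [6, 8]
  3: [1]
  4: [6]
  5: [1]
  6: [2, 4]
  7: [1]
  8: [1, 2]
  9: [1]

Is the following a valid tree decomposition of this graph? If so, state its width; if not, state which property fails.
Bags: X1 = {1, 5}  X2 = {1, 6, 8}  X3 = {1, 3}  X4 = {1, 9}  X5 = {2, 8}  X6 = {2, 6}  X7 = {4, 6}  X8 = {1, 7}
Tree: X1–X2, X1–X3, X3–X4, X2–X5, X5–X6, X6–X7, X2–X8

No — bags containing vertex 6 are not connected in the tree.

A tree decomposition must satisfy three properties: every vertex lies in some bag; for every edge, both endpoints lie together in some bag; and for every vertex, the bags containing it form a connected subtree. Here bags containing vertex 6 are not connected in the tree, so the decomposition is invalid.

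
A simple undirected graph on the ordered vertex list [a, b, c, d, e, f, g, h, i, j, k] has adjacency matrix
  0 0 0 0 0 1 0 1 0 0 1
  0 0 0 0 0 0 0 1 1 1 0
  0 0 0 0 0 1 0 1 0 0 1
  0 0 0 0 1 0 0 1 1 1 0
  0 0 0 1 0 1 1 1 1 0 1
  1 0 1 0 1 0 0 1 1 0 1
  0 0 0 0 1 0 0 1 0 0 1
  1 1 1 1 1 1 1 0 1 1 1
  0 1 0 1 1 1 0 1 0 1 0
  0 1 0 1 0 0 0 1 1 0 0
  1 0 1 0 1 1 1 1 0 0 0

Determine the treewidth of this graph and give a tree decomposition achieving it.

Every bag has size at most 4, so the width is 4 − 1 = 3 and tw(G) ≤ 3. On the other hand G contains the 4-clique {d, h, i, j}. A clique must lie in a single bag of any decomposition, so no decomposition can have width below 3. Combining the bounds, tw(G) = 3.

Treewidth 3.
One such decomposition:
Bags: B1 = {d, e, h, i}  B2 = {e, f, h, i}  B3 = {e, f, h, k}  B4 = {a, f, h, k}  B5 = {d, h, i, j}  B6 = {e, g, h, k}  B7 = {c, f, h, k}  B8 = {b, h, i, j}
Tree: B1–B2, B2–B3, B3–B4, B1–B5, B3–B6, B3–B7, B5–B8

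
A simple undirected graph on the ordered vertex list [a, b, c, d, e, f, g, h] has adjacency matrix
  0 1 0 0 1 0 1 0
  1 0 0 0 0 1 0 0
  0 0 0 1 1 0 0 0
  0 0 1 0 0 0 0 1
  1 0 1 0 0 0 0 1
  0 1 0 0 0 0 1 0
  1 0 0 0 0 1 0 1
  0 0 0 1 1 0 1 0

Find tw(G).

A width-2 tree decomposition is:
Bags: B1 = {a, b, f}  B2 = {a, f, g}  B3 = {a, e, g}  B4 = {e, g, h}  B5 = {c, e, h}  B6 = {c, d, h}
Tree: B1–B2, B2–B3, B3–B4, B4–B5, B5–B6
Each bag holds 3 vertices, so the decomposition has width 2, which upper-bounds the treewidth. For the lower bound, G contains the cycle b–f–g–a–b, so G is not a forest; only forests have treewidth ≤ 1, hence tw(G) ≥ 2. Therefore the treewidth is 2.

2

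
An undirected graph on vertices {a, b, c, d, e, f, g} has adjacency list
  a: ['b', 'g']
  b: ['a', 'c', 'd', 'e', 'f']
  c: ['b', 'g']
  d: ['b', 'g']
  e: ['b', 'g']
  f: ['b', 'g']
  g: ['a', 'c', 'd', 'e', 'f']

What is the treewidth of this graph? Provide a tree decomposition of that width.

Treewidth 2.
Bags: B1 = {b, d, g}  B2 = {a, b, g}  B3 = {b, c, g}  B4 = {b, f, g}  B5 = {b, e, g}
Tree: B1–B2, B2–B3, B3–B4, B4–B5

The largest bag has 3 vertices, giving width 2; this decomposition certifies tw(G) ≤ 2. For the lower bound, G contains the cycle g–d–b–a–g, so G is not a forest; only forests have treewidth ≤ 1, hence tw(G) ≥ 2. Combining the bounds, tw(G) = 2.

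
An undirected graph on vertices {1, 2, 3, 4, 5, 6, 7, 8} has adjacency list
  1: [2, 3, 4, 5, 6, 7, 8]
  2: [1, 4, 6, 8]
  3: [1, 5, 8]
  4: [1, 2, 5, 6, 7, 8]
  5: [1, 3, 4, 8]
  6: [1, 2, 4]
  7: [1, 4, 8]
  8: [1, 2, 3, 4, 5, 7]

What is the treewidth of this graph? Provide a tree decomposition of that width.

The largest bag has 4 vertices, giving width 3; this decomposition certifies tw(G) ≤ 3. Conversely, {1, 3, 5, 8} is a clique of size 4, and the vertices of any clique must share a bag in every tree decomposition; so some bag has ≥ 4 vertices and tw(G) ≥ 3. Combining the bounds, tw(G) = 3.

Treewidth 3.
Bags: B1 = {1, 2, 4, 8}  B2 = {1, 4, 7, 8}  B3 = {1, 4, 5, 8}  B4 = {1, 2, 4, 6}  B5 = {1, 3, 5, 8}
Tree: B1–B2, B1–B3, B1–B4, B3–B5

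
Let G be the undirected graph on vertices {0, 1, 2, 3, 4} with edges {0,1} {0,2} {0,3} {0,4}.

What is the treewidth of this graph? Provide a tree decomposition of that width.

Treewidth 1.
One such decomposition:
Bags: B1 = {0, 2}  B2 = {0, 3}  B3 = {0, 1}  B4 = {0, 4}
Tree: B1–B2, B1–B3, B2–B4

Every bag has size at most 2, so the width is 2 − 1 = 1 and tw(G) ≤ 1. G has an edge, so its treewidth is at least 1. Hence tw(G) = 1 exactly.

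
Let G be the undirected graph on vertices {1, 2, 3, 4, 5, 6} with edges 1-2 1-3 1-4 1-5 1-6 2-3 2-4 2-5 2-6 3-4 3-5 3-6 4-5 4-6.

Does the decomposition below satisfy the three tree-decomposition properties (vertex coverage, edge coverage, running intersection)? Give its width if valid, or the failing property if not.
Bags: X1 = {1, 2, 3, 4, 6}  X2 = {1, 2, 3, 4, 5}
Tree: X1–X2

Every vertex of G appears in some bag (union = {1, 2, 3, 4, 5, 6}); every edge is covered by a bag; and for each vertex v the set of bags containing v is connected in the bag tree. The decomposition is therefore valid. The largest bag has 5 vertices, so the width is 4.

Yes; width 4.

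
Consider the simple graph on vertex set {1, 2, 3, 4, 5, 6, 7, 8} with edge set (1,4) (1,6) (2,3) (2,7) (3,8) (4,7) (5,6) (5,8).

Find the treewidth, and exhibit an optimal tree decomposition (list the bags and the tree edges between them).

Treewidth 2.
Bags: B1 = {2, 4, 7}  B2 = {2, 3, 4}  B3 = {3, 4, 8}  B4 = {4, 5, 8}  B5 = {4, 5, 6}  B6 = {1, 4, 6}
Tree: B1–B2, B2–B3, B3–B4, B4–B5, B5–B6

Each bag holds 3 vertices, so the decomposition has width 2, which upper-bounds the treewidth. Since 4–7–2–3–8–5–6–1–4 is a cycle in G, G is not acyclic. Forests are exactly the graphs of treewidth ≤ 1, so tw(G) ≥ 2. Hence tw(G) = 2 exactly.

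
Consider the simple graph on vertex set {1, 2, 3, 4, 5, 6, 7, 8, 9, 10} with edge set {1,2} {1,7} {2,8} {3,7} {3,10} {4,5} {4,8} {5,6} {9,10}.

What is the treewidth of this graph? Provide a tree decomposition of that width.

Treewidth 1.
One optimal decomposition is:
Bags: B1 = {5, 6}  B2 = {4, 5}  B3 = {4, 8}  B4 = {2, 8}  B5 = {1, 2}  B6 = {1, 7}  B7 = {3, 7}  B8 = {3, 10}  B9 = {9, 10}
Tree: B1–B2, B2–B3, B3–B4, B4–B5, B5–B6, B6–B7, B7–B8, B8–B9

Each bag holds 2 vertices, so the decomposition has width 1, which upper-bounds the treewidth. Since G has at least one edge (e.g. 6–5), it is not an edgeless graph, so tw(G) ≥ 1. Hence tw(G) = 1 exactly.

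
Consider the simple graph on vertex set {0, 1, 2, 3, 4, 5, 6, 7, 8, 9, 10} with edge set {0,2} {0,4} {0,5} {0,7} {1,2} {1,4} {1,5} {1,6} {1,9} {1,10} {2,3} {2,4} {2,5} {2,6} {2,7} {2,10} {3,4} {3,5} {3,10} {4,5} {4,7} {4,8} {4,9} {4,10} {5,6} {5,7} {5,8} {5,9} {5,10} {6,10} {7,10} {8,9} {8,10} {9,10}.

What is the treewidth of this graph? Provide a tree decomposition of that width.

Each bag holds 5 vertices, so the decomposition has width 4, which upper-bounds the treewidth. On the other hand G contains the 5-clique {0, 2, 4, 5, 7}. A clique must lie in a single bag of any decomposition, so no decomposition can have width below 4. The upper and lower bounds meet at 4, so that is the treewidth.

Treewidth 4.
One optimal decomposition is:
Bags: B1 = {1, 2, 4, 5, 10}  B2 = {2, 3, 4, 5, 10}  B3 = {1, 4, 5, 9, 10}  B4 = {2, 4, 5, 7, 10}  B5 = {0, 2, 4, 5, 7}  B6 = {4, 5, 8, 9, 10}  B7 = {1, 2, 5, 6, 10}
Tree: B1–B2, B1–B3, B1–B4, B4–B5, B3–B6, B1–B7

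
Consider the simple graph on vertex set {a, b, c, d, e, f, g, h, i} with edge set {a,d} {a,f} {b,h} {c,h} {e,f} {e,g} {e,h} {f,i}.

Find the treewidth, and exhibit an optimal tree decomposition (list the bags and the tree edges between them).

Each bag holds 2 vertices, so the decomposition has width 1, which upper-bounds the treewidth. G has an edge, so its treewidth is at least 1. Hence tw(G) = 1 exactly.

Treewidth 1.
One such decomposition:
Bags: B1 = {e, f}  B2 = {e, h}  B3 = {a, f}  B4 = {b, h}  B5 = {f, i}  B6 = {e, g}  B7 = {a, d}  B8 = {c, h}
Tree: B1–B2, B1–B3, B2–B4, B3–B5, B1–B6, B3–B7, B4–B8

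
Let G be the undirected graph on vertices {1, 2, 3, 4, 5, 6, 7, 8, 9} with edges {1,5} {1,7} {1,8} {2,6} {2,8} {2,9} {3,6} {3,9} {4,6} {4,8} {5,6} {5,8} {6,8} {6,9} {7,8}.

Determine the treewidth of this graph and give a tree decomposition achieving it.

Treewidth 2.
Bags: B1 = {2, 6, 8}  B2 = {5, 6, 8}  B3 = {1, 5, 8}  B4 = {2, 6, 9}  B5 = {3, 6, 9}  B6 = {1, 7, 8}  B7 = {4, 6, 8}
Tree: B1–B2, B2–B3, B1–B4, B4–B5, B3–B6, B2–B7

Every bag has size at most 3, so the width is 3 − 1 = 2 and tw(G) ≤ 2. For the lower bound, the 3 vertices {1, 5, 8} are pairwise adjacent, and any tree decomposition puts a clique entirely inside one bag — forcing width ≥ 2. Hence tw(G) = 2 exactly.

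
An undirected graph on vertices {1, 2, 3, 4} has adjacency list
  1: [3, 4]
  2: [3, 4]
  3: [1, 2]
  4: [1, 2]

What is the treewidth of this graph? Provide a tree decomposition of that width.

Treewidth 2.
One optimal decomposition is:
Bags: B1 = {1, 2, 4}  B2 = {1, 2, 3}
Tree: B1–B2

Every bag has size at most 3, so the width is 3 − 1 = 2 and tw(G) ≤ 2. Since 1–4–2–3–1 is a cycle in G, G is not acyclic. Forests are exactly the graphs of treewidth ≤ 1, so tw(G) ≥ 2. Therefore the treewidth is 2.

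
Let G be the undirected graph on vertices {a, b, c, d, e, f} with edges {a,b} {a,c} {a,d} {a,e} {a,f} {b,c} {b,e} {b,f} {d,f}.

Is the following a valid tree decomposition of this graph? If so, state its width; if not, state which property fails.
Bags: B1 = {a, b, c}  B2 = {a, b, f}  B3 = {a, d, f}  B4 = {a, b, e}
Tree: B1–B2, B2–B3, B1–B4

Every vertex of G appears in some bag (union = {a, b, c, d, e, f}); every edge is covered by a bag; and for each vertex v the set of bags containing v is connected in the bag tree. The decomposition is therefore valid. The largest bag has 3 vertices, so the width is 2.

Yes; width 2.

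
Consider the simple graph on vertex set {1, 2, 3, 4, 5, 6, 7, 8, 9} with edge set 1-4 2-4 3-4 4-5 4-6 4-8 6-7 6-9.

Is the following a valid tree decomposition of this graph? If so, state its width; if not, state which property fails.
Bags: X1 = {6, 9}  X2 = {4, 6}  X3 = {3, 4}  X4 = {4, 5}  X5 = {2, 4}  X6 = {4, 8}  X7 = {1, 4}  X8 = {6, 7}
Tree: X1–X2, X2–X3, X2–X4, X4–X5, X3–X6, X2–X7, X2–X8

Vertex coverage: the bags together contain {1, 2, 3, 4, 5, 6, 7, 8, 9}, the full vertex set. Edge coverage: each edge of G has both endpoints in at least one bag. Running intersection: for every vertex, the bags containing it form a connected subtree. All three properties hold, so this is a valid tree decomposition of width max|bag| − 1 = 1, and hence tw(G) ≤ 1.

Yes; width 1.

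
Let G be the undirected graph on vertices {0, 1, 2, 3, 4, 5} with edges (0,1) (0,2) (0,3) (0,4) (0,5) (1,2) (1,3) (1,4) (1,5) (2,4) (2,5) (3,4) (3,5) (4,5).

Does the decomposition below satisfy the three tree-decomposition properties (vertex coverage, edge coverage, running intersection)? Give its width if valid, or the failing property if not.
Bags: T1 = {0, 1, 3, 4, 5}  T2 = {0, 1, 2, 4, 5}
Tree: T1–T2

Yes; width 4.

Checking the three conditions: (i) the bags cover all of {0, 1, 2, 3, 4, 5}; (ii) for each edge, some bag contains both endpoints; (iii) the bags containing any fixed vertex form a subtree. All hold, so the decomposition is valid with width 5 − 1 = 4.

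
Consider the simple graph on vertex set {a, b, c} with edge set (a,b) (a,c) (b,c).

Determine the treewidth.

2

A width-2 tree decomposition is:
Bags: B1 = {a, b, c}
Tree: (single bag)
A single bag containing all 3 vertices is trivially a valid decomposition of width 2. Conversely, {a, b, c} is a clique of size 3, and the vertices of any clique must share a bag in every tree decomposition; so some bag has ≥ 3 vertices and tw(G) ≥ 2. Therefore the treewidth is 2.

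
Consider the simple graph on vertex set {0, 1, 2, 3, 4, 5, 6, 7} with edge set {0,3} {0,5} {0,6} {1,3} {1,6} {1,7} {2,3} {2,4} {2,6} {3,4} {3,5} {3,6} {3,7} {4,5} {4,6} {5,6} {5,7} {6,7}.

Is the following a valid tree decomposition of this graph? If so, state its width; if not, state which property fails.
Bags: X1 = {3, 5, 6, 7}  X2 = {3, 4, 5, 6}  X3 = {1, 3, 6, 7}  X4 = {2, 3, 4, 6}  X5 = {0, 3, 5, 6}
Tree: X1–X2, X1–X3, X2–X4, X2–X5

Yes; width 3.

Checking the three conditions: (i) the bags cover all of {0, 1, 2, 3, 4, 5, 6, 7}; (ii) for each edge, some bag contains both endpoints; (iii) the bags containing any fixed vertex form a subtree. All hold, so the decomposition is valid with width 4 − 1 = 3.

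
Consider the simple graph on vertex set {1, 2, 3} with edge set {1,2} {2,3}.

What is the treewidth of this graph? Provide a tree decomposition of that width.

Treewidth 1.
Bags: B1 = {2, 3}  B2 = {1, 2}
Tree: B1–B2

Each bag holds 2 vertices, so the decomposition has width 1, which upper-bounds the treewidth. Since G has at least one edge (e.g. 3–2), it is not an edgeless graph, so tw(G) ≥ 1. Hence tw(G) = 1 exactly.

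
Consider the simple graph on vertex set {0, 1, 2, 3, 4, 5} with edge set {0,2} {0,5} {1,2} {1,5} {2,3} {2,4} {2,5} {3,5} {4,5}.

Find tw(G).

2

A width-2 tree decomposition is:
Bags: B1 = {1, 2, 5}  B2 = {2, 4, 5}  B3 = {0, 2, 5}  B4 = {2, 3, 5}
Tree: B1–B2, B1–B3, B2–B4
Every bag has size at most 3, so the width is 3 − 1 = 2 and tw(G) ≤ 2. On the other hand G contains the 3-clique {0, 2, 5}. A clique must lie in a single bag of any decomposition, so no decomposition can have width below 2. Hence tw(G) = 2 exactly.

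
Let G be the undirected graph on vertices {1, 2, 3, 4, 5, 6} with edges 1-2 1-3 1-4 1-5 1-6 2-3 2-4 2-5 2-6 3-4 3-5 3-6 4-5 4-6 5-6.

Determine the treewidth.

A width-5 tree decomposition is:
Bags: B1 = {1, 2, 3, 4, 5, 6}
Tree: (single bag)
With just one bag of size 6, the width is 6 − 1 = 5, so tw(G) ≤ 5. On the other hand G contains the 6-clique {1, 2, 3, 4, 5, 6}. A clique must lie in a single bag of any decomposition, so no decomposition can have width below 5. The upper and lower bounds meet at 5, so that is the treewidth.

5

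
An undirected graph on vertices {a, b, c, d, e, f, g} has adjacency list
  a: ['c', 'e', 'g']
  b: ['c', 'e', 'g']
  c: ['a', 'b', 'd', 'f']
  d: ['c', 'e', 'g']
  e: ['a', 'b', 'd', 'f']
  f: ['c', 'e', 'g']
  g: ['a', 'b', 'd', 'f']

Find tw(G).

3

A width-3 tree decomposition is:
Bags: B1 = {a, c, e, g}  B2 = {b, c, e, g}  B3 = {c, d, e, g}  B4 = {c, e, f, g}
Tree: B1–B2, B2–B3, B3–B4
The largest bag has 4 vertices, giving width 3; this decomposition certifies tw(G) ≤ 3. For the lower bound: the 4 vertex sets {a,c}, {b,g}, {e}, {d} are disjoint, each induces a connected subgraph, and every pair is joined by at least one edge of G. Contracting each set to a single vertex therefore yields K_{4} as a minor, and since treewidth is minor-monotone, tw(G) ≥ tw(K_{4}) = 3. Combining the bounds, tw(G) = 3.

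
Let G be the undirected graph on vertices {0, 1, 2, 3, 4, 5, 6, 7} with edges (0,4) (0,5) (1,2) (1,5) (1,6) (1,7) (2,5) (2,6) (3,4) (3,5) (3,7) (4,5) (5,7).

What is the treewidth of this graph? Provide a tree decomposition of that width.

Treewidth 2.
Bags: B1 = {1, 2, 5}  B2 = {1, 5, 7}  B3 = {3, 5, 7}  B4 = {3, 4, 5}  B5 = {1, 2, 6}  B6 = {0, 4, 5}
Tree: B1–B2, B2–B3, B3–B4, B1–B5, B4–B6

Every bag has size at most 3, so the width is 3 − 1 = 2 and tw(G) ≤ 2. On the other hand G contains the 3-clique {0, 4, 5}. A clique must lie in a single bag of any decomposition, so no decomposition can have width below 2. The upper and lower bounds meet at 2, so that is the treewidth.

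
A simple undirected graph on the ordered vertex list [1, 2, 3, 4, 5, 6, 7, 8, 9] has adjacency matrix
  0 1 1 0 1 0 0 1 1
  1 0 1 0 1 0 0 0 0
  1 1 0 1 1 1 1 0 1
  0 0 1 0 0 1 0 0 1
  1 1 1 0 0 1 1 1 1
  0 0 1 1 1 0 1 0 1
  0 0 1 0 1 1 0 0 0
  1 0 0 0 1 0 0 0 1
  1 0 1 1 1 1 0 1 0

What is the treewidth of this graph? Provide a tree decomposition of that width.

Treewidth 3.
Bags: B1 = {3, 5, 6, 9}  B2 = {3, 4, 6, 9}  B3 = {3, 5, 6, 7}  B4 = {1, 3, 5, 9}  B5 = {1, 5, 8, 9}  B6 = {1, 2, 3, 5}
Tree: B1–B2, B1–B3, B1–B4, B4–B5, B4–B6

Each bag holds 4 vertices, so the decomposition has width 3, which upper-bounds the treewidth. On the other hand G contains the 4-clique {1, 5, 8, 9}. A clique must lie in a single bag of any decomposition, so no decomposition can have width below 3. The upper and lower bounds meet at 3, so that is the treewidth.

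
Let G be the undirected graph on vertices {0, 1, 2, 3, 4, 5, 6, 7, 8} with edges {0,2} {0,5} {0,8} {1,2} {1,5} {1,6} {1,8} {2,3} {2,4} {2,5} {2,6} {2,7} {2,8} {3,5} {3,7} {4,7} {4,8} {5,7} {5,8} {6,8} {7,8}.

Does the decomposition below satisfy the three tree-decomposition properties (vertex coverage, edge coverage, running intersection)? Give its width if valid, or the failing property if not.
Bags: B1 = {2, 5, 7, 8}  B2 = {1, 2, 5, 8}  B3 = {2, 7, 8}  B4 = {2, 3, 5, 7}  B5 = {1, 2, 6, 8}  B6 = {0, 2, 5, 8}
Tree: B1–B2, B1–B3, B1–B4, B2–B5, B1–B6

No — vertex 4 appears in no bag.

A tree decomposition must satisfy three properties: every vertex lies in some bag; for every edge, both endpoints lie together in some bag; and for every vertex, the bags containing it form a connected subtree. Here vertex 4 appears in no bag, so the decomposition is invalid.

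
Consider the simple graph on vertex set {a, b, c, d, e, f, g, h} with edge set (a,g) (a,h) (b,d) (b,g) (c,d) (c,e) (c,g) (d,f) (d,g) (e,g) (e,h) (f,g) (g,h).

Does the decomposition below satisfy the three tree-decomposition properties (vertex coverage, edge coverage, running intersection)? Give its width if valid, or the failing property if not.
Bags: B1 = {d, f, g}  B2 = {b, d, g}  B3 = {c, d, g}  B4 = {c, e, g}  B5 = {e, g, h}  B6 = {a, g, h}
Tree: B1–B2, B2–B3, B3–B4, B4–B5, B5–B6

Checking the three conditions: (i) the bags cover all of {a, b, c, d, e, f, g, h}; (ii) for each edge, some bag contains both endpoints; (iii) the bags containing any fixed vertex form a subtree. All hold, so the decomposition is valid with width 3 − 1 = 2.

Yes; width 2.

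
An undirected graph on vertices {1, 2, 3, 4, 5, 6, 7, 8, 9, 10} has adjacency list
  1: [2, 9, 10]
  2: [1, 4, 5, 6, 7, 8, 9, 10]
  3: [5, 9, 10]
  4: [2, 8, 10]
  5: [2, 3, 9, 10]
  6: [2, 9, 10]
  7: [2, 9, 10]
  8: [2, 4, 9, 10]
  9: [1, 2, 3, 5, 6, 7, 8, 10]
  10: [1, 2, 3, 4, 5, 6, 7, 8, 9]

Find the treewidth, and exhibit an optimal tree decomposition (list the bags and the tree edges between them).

The largest bag has 4 vertices, giving width 3; this decomposition certifies tw(G) ≤ 3. Conversely, {1, 2, 9, 10} is a clique of size 4, and the vertices of any clique must share a bag in every tree decomposition; so some bag has ≥ 4 vertices and tw(G) ≥ 3. Hence tw(G) = 3 exactly.

Treewidth 3.
One such decomposition:
Bags: B1 = {2, 7, 9, 10}  B2 = {2, 8, 9, 10}  B3 = {2, 5, 9, 10}  B4 = {3, 5, 9, 10}  B5 = {1, 2, 9, 10}  B6 = {2, 6, 9, 10}  B7 = {2, 4, 8, 10}
Tree: B1–B2, B1–B3, B3–B4, B2–B5, B3–B6, B2–B7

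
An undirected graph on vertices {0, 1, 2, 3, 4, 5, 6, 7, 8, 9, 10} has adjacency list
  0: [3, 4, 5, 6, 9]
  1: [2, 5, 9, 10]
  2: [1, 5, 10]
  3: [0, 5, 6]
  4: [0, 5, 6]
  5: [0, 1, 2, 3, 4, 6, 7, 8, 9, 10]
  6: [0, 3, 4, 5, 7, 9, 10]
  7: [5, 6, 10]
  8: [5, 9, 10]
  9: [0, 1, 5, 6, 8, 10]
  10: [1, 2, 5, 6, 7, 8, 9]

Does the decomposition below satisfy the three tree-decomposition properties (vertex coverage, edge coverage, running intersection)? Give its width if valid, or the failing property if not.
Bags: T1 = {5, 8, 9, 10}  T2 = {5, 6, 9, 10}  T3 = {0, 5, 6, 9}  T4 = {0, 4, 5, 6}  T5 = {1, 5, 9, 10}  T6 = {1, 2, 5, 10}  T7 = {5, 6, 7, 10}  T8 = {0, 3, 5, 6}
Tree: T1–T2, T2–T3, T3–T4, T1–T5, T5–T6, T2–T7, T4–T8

Checking the three conditions: (i) the bags cover all of {0, 1, 2, 3, 4, 5, 6, 7, 8, 9, 10}; (ii) for each edge, some bag contains both endpoints; (iii) the bags containing any fixed vertex form a subtree. All hold, so the decomposition is valid with width 4 − 1 = 3.

Yes; width 3.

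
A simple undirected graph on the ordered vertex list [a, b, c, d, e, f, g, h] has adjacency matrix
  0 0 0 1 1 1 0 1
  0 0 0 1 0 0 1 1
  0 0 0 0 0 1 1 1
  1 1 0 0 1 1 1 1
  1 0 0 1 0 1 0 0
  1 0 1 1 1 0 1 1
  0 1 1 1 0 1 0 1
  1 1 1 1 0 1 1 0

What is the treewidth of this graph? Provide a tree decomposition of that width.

Treewidth 3.
Bags: B1 = {d, f, g, h}  B2 = {a, d, f, h}  B3 = {c, f, g, h}  B4 = {b, d, g, h}  B5 = {a, d, e, f}
Tree: B1–B2, B1–B3, B1–B4, B2–B5

Every bag has size at most 4, so the width is 4 − 1 = 3 and tw(G) ≤ 3. For the lower bound, the 4 vertices {a, d, e, f} are pairwise adjacent, and any tree decomposition puts a clique entirely inside one bag — forcing width ≥ 3. Therefore the treewidth is 3.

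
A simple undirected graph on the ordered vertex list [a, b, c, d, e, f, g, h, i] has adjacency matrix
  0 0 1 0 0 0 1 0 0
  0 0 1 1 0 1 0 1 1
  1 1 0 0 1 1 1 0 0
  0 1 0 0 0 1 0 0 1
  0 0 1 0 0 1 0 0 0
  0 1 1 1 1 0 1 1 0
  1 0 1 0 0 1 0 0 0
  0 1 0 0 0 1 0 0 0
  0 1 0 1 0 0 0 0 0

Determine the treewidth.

A width-2 tree decomposition is:
Bags: B1 = {b, c, f}  B2 = {b, d, f}  B3 = {b, f, h}  B4 = {c, e, f}  B5 = {c, f, g}  B6 = {a, c, g}  B7 = {b, d, i}
Tree: B1–B2, B2–B3, B1–B4, B1–B5, B5–B6, B2–B7
The largest bag has 3 vertices, giving width 2; this decomposition certifies tw(G) ≤ 2. On the other hand G contains the 3-clique {a, c, g}. A clique must lie in a single bag of any decomposition, so no decomposition can have width below 2. Therefore the treewidth is 2.

2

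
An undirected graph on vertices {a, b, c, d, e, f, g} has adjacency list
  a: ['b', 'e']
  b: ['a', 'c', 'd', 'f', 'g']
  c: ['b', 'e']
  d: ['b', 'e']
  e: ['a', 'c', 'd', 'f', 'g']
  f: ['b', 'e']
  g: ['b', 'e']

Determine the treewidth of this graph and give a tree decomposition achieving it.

The largest bag has 3 vertices, giving width 2; this decomposition certifies tw(G) ≤ 2. The edges e–f–b–g–e form a cycle, so G is not a tree and its treewidth is at least 2. Hence tw(G) = 2 exactly.

Treewidth 2.
One such decomposition:
Bags: B1 = {b, e, f}  B2 = {b, e, g}  B3 = {b, d, e}  B4 = {a, b, e}  B5 = {b, c, e}
Tree: B1–B2, B2–B3, B3–B4, B4–B5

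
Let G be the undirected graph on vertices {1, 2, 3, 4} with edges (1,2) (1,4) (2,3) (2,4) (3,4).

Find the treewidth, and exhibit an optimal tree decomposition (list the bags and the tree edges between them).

Treewidth 2.
One such decomposition:
Bags: B1 = {1, 2, 4}  B2 = {2, 3, 4}
Tree: B1–B2

The largest bag has 3 vertices, giving width 2; this decomposition certifies tw(G) ≤ 2. Conversely, {1, 2, 4} is a clique of size 3, and the vertices of any clique must share a bag in every tree decomposition; so some bag has ≥ 3 vertices and tw(G) ≥ 2. The upper and lower bounds meet at 2, so that is the treewidth.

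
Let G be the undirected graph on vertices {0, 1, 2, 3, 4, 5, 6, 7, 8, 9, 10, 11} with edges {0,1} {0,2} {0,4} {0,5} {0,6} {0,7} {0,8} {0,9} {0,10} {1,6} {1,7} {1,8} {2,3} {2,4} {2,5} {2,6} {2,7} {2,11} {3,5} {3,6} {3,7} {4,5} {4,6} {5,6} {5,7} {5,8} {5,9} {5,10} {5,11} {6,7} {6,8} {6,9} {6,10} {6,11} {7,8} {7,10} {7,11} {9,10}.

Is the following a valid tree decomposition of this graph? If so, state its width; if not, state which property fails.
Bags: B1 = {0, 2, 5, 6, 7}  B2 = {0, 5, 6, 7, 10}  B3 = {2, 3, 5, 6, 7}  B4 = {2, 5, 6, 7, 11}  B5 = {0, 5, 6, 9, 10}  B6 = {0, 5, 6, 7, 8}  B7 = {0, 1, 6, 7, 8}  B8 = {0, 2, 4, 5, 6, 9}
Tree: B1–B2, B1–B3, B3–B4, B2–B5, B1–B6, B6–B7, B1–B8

No — bags containing vertex 9 are not connected in the tree.

A tree decomposition must satisfy three properties: every vertex lies in some bag; for every edge, both endpoints lie together in some bag; and for every vertex, the bags containing it form a connected subtree. Here bags containing vertex 9 are not connected in the tree, so the decomposition is invalid.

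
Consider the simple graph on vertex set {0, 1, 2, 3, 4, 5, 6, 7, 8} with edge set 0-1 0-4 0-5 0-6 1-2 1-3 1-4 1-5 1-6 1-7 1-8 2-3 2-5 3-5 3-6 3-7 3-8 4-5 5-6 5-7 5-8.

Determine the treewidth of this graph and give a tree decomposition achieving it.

Treewidth 3.
Bags: B1 = {1, 2, 3, 5}  B2 = {1, 3, 5, 8}  B3 = {1, 3, 5, 6}  B4 = {1, 3, 5, 7}  B5 = {0, 1, 5, 6}  B6 = {0, 1, 4, 5}
Tree: B1–B2, B2–B3, B2–B4, B3–B5, B5–B6

Every bag has size at most 4, so the width is 4 − 1 = 3 and tw(G) ≤ 3. For the lower bound, the 4 vertices {0, 1, 4, 5} are pairwise adjacent, and any tree decomposition puts a clique entirely inside one bag — forcing width ≥ 3. Hence tw(G) = 3 exactly.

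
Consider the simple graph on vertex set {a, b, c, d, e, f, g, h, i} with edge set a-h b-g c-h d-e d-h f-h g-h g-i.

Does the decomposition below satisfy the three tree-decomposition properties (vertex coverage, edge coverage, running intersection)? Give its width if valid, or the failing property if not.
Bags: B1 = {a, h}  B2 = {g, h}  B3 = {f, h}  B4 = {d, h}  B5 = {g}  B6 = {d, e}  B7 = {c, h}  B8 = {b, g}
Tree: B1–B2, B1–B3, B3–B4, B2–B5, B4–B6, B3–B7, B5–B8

A tree decomposition must satisfy three properties: every vertex lies in some bag; for every edge, both endpoints lie together in some bag; and for every vertex, the bags containing it form a connected subtree. Here vertex i appears in no bag, so the decomposition is invalid.

No — vertex i appears in no bag.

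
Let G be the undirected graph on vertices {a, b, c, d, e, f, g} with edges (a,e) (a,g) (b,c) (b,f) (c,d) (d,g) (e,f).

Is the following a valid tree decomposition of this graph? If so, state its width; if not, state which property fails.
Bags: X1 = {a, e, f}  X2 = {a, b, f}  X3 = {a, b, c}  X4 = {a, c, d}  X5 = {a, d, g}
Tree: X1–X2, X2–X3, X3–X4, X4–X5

Yes; width 2.

Vertex coverage: the bags together contain {a, b, c, d, e, f, g}, the full vertex set. Edge coverage: each edge of G has both endpoints in at least one bag. Running intersection: for every vertex, the bags containing it form a connected subtree. All three properties hold, so this is a valid tree decomposition of width max|bag| − 1 = 2, and hence tw(G) ≤ 2.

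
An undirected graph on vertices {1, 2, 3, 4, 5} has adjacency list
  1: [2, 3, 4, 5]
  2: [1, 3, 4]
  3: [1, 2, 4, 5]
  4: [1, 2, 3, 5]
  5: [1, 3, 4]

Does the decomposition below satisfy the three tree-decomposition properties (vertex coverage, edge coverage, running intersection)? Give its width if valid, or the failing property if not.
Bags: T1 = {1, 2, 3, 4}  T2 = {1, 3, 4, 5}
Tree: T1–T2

Vertex coverage: the bags together contain {1, 2, 3, 4, 5}, the full vertex set. Edge coverage: each edge of G has both endpoints in at least one bag. Running intersection: for every vertex, the bags containing it form a connected subtree. All three properties hold, so this is a valid tree decomposition of width max|bag| − 1 = 3, and hence tw(G) ≤ 3.

Yes; width 3.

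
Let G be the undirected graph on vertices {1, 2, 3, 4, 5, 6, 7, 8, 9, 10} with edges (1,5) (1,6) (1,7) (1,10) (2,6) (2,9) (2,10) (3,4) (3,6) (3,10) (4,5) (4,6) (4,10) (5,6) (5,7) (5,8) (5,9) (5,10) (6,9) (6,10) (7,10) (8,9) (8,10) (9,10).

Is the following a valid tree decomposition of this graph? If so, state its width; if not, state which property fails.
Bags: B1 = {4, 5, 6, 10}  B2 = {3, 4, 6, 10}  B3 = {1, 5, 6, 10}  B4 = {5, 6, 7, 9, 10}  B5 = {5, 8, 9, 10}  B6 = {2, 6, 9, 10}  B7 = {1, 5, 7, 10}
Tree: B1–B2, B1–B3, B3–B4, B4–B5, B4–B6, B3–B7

A tree decomposition must satisfy three properties: every vertex lies in some bag; for every edge, both endpoints lie together in some bag; and for every vertex, the bags containing it form a connected subtree. Here bags containing vertex 7 are not connected in the tree, so the decomposition is invalid.

No — bags containing vertex 7 are not connected in the tree.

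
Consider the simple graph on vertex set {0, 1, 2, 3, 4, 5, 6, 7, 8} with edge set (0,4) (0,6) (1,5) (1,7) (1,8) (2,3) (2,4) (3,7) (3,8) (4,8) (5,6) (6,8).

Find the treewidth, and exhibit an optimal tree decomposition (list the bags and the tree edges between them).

The largest bag has 4 vertices, giving width 3; this decomposition certifies tw(G) ≤ 3. For the lower bound: the 4 vertex sets {1,5,7}, {3}, {8}, {0,2,4,6} are disjoint, each induces a connected subgraph, and every pair is joined by at least one edge of G. Contracting each set to a single vertex therefore yields K_{4} as a minor, and since treewidth is minor-monotone, tw(G) ≥ tw(K_{4}) = 3. Combining the bounds, tw(G) = 3.

Treewidth 3.
Bags: B1 = {1, 3, 5, 7}  B2 = {1, 3, 5, 8}  B3 = {3, 5, 6, 8}  B4 = {2, 3, 6, 8}  B5 = {2, 4, 6, 8}  B6 = {0, 2, 4, 6}
Tree: B1–B2, B2–B3, B3–B4, B4–B5, B5–B6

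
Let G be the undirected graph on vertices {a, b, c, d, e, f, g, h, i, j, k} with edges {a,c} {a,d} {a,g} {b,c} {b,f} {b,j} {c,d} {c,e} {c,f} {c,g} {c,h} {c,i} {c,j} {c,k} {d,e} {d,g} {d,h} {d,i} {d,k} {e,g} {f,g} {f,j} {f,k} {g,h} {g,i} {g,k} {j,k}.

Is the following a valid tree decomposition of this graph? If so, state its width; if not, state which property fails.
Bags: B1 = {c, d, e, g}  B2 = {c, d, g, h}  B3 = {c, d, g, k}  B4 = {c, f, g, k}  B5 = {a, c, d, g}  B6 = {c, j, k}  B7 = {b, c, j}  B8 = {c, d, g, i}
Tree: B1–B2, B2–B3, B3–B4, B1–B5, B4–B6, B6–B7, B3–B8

No — edge (f,j) lies in no bag.

A tree decomposition must satisfy three properties: every vertex lies in some bag; for every edge, both endpoints lie together in some bag; and for every vertex, the bags containing it form a connected subtree. Here edge (f,j) lies in no bag, so the decomposition is invalid.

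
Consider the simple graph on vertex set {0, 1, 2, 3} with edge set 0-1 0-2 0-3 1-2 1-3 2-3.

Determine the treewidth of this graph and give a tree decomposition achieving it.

Treewidth 3.
One optimal decomposition is:
Bags: B1 = {0, 1, 2, 3}
Tree: (single bag)

With just one bag of size 4, the width is 4 − 1 = 3, so tw(G) ≤ 3. Conversely, {0, 1, 2, 3} is a clique of size 4, and the vertices of any clique must share a bag in every tree decomposition; so some bag has ≥ 4 vertices and tw(G) ≥ 3. The upper and lower bounds meet at 3, so that is the treewidth.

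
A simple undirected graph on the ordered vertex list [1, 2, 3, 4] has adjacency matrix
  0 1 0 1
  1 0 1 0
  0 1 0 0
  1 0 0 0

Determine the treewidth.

1

A width-1 tree decomposition is:
Bags: B1 = {1, 4}  B2 = {1, 2}  B3 = {2, 3}
Tree: B1–B2, B2–B3
Each bag holds 2 vertices, so the decomposition has width 1, which upper-bounds the treewidth. G has an edge, so its treewidth is at least 1. Hence tw(G) = 1 exactly.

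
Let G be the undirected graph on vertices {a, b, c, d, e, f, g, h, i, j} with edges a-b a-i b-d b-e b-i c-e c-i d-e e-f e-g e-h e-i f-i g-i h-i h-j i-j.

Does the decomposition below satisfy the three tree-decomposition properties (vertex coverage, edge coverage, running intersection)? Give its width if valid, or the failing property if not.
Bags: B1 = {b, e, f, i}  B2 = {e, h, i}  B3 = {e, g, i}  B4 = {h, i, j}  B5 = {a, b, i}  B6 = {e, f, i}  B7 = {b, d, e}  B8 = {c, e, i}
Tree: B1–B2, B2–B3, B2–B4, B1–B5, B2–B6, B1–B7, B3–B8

A tree decomposition must satisfy three properties: every vertex lies in some bag; for every edge, both endpoints lie together in some bag; and for every vertex, the bags containing it form a connected subtree. Here bags containing vertex f are not connected in the tree, so the decomposition is invalid.

No — bags containing vertex f are not connected in the tree.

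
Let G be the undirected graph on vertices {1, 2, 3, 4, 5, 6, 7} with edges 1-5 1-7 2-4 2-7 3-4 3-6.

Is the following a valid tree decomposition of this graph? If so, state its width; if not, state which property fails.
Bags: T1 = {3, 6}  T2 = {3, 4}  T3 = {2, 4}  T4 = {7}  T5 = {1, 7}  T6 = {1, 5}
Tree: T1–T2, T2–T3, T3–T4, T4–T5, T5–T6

No — edge (2,7) lies in no bag.

A tree decomposition must satisfy three properties: every vertex lies in some bag; for every edge, both endpoints lie together in some bag; and for every vertex, the bags containing it form a connected subtree. Here edge (2,7) lies in no bag, so the decomposition is invalid.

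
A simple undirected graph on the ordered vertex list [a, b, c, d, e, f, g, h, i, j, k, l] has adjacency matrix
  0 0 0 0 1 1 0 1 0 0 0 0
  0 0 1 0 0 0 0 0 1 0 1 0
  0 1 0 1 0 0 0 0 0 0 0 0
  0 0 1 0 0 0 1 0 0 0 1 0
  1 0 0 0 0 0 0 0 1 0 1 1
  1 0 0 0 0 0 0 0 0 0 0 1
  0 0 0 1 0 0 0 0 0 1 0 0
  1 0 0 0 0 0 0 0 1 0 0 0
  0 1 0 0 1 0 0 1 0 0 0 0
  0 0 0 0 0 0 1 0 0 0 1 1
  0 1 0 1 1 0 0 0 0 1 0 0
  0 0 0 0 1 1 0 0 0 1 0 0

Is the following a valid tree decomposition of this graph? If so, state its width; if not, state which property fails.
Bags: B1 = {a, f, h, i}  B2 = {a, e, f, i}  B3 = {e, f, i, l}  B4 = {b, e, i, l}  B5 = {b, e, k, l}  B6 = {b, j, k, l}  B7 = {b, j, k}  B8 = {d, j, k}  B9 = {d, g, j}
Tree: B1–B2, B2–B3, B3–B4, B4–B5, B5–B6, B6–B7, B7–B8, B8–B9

No — vertex c appears in no bag.

A tree decomposition must satisfy three properties: every vertex lies in some bag; for every edge, both endpoints lie together in some bag; and for every vertex, the bags containing it form a connected subtree. Here vertex c appears in no bag, so the decomposition is invalid.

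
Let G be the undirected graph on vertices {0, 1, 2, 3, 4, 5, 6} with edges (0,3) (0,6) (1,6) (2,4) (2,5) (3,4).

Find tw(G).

A width-1 tree decomposition is:
Bags: B1 = {1, 6}  B2 = {0, 6}  B3 = {0, 3}  B4 = {3, 4}  B5 = {2, 4}  B6 = {2, 5}
Tree: B1–B2, B2–B3, B3–B4, B4–B5, B5–B6
The largest bag has 2 vertices, giving width 1; this decomposition certifies tw(G) ≤ 1. G has an edge, so its treewidth is at least 1. Hence tw(G) = 1 exactly.

1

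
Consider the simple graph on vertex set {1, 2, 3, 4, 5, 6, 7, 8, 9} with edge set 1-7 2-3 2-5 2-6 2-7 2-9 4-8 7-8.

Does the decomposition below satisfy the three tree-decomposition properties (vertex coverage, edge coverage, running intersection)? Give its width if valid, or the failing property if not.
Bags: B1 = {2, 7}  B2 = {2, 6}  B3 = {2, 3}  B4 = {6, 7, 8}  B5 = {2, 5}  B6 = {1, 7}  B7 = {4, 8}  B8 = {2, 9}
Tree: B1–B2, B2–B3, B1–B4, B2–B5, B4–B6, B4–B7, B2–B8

No — bags containing vertex 6 are not connected in the tree.

A tree decomposition must satisfy three properties: every vertex lies in some bag; for every edge, both endpoints lie together in some bag; and for every vertex, the bags containing it form a connected subtree. Here bags containing vertex 6 are not connected in the tree, so the decomposition is invalid.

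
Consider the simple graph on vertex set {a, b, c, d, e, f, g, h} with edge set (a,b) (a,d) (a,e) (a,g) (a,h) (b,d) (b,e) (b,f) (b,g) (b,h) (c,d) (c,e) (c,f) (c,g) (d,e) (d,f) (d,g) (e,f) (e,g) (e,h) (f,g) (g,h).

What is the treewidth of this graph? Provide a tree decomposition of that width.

Every bag has size at most 5, so the width is 5 − 1 = 4 and tw(G) ≤ 4. For the lower bound, the 5 vertices {c, d, e, f, g} are pairwise adjacent, and any tree decomposition puts a clique entirely inside one bag — forcing width ≥ 4. Therefore the treewidth is 4.

Treewidth 4.
One optimal decomposition is:
Bags: B1 = {a, b, d, e, g}  B2 = {b, d, e, f, g}  B3 = {a, b, e, g, h}  B4 = {c, d, e, f, g}
Tree: B1–B2, B1–B3, B2–B4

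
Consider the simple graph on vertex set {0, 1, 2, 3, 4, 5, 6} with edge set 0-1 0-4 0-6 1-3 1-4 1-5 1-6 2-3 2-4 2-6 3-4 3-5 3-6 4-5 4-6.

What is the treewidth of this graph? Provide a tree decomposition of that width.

Each bag holds 4 vertices, so the decomposition has width 3, which upper-bounds the treewidth. On the other hand G contains the 4-clique {0, 1, 4, 6}. A clique must lie in a single bag of any decomposition, so no decomposition can have width below 3. The upper and lower bounds meet at 3, so that is the treewidth.

Treewidth 3.
Bags: B1 = {1, 3, 4, 5}  B2 = {1, 3, 4, 6}  B3 = {2, 3, 4, 6}  B4 = {0, 1, 4, 6}
Tree: B1–B2, B2–B3, B2–B4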